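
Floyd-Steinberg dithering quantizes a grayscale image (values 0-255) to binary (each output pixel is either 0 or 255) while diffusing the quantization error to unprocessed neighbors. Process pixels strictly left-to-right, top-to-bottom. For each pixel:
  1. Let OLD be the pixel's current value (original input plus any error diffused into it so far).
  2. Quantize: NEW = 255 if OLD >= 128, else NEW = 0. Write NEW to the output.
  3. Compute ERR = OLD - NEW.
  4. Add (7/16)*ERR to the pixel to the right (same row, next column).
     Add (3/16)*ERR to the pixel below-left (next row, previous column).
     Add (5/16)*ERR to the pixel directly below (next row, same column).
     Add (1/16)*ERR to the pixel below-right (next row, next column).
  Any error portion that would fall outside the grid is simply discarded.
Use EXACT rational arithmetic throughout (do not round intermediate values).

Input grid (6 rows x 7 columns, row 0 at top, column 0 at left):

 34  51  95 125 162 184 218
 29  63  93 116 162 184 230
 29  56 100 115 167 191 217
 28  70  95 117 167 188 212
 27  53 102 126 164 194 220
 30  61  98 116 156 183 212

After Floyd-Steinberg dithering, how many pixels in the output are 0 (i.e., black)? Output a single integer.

Answer: 21

Derivation:
(0,0): OLD=34 → NEW=0, ERR=34
(0,1): OLD=527/8 → NEW=0, ERR=527/8
(0,2): OLD=15849/128 → NEW=0, ERR=15849/128
(0,3): OLD=366943/2048 → NEW=255, ERR=-155297/2048
(0,4): OLD=4221337/32768 → NEW=255, ERR=-4134503/32768
(0,5): OLD=67527471/524288 → NEW=255, ERR=-66165969/524288
(0,6): OLD=1365554761/8388608 → NEW=255, ERR=-773540279/8388608
(1,0): OLD=6653/128 → NEW=0, ERR=6653/128
(1,1): OLD=134827/1024 → NEW=255, ERR=-126293/1024
(1,2): OLD=2216263/32768 → NEW=0, ERR=2216263/32768
(1,3): OLD=13890331/131072 → NEW=0, ERR=13890331/131072
(1,4): OLD=1178869585/8388608 → NEW=255, ERR=-960225455/8388608
(1,5): OLD=4651076321/67108864 → NEW=0, ERR=4651076321/67108864
(1,6): OLD=240107298575/1073741824 → NEW=255, ERR=-33696866545/1073741824
(2,0): OLD=362377/16384 → NEW=0, ERR=362377/16384
(2,1): OLD=22578483/524288 → NEW=0, ERR=22578483/524288
(2,2): OLD=1276233177/8388608 → NEW=255, ERR=-862861863/8388608
(2,3): OLD=5763299281/67108864 → NEW=0, ERR=5763299281/67108864
(2,4): OLD=101157019905/536870912 → NEW=255, ERR=-35745062655/536870912
(2,5): OLD=2929010784779/17179869184 → NEW=255, ERR=-1451855857141/17179869184
(2,6): OLD=47980441021437/274877906944 → NEW=255, ERR=-22113425249283/274877906944
(3,0): OLD=360596793/8388608 → NEW=0, ERR=360596793/8388608
(3,1): OLD=5661324293/67108864 → NEW=0, ERR=5661324293/67108864
(3,2): OLD=63650106239/536870912 → NEW=0, ERR=63650106239/536870912
(3,3): OLD=379661678745/2147483648 → NEW=255, ERR=-167946651495/2147483648
(3,4): OLD=27900224995641/274877906944 → NEW=0, ERR=27900224995641/274877906944
(3,5): OLD=410672051329275/2199023255552 → NEW=255, ERR=-150078878836485/2199023255552
(3,6): OLD=5338160171291621/35184372088832 → NEW=255, ERR=-3633854711360539/35184372088832
(4,0): OLD=60398873847/1073741824 → NEW=0, ERR=60398873847/1073741824
(4,1): OLD=2214288154059/17179869184 → NEW=255, ERR=-2166578487861/17179869184
(4,2): OLD=20474093474629/274877906944 → NEW=0, ERR=20474093474629/274877906944
(4,3): OLD=353138093572999/2199023255552 → NEW=255, ERR=-207612836592761/2199023255552
(4,4): OLD=2405371079302213/17592186044416 → NEW=255, ERR=-2080636362023867/17592186044416
(4,5): OLD=60746736253842021/562949953421312 → NEW=0, ERR=60746736253842021/562949953421312
(4,6): OLD=2077682419928929107/9007199254740992 → NEW=255, ERR=-219153390030023853/9007199254740992
(5,0): OLD=6578511652497/274877906944 → NEW=0, ERR=6578511652497/274877906944
(5,1): OLD=108944265922331/2199023255552 → NEW=0, ERR=108944265922331/2199023255552
(5,2): OLD=2064740754461261/17592186044416 → NEW=0, ERR=2064740754461261/17592186044416
(5,3): OLD=16934101006129569/140737488355328 → NEW=0, ERR=16934101006129569/140737488355328
(5,4): OLD=1675467416581183211/9007199254740992 → NEW=255, ERR=-621368393377769749/9007199254740992
(5,5): OLD=12580246788549153275/72057594037927936 → NEW=255, ERR=-5794439691122470405/72057594037927936
(5,6): OLD=202867727778085090645/1152921504606846976 → NEW=255, ERR=-91127255896660888235/1152921504606846976
Output grid:
  Row 0: ...####  (3 black, running=3)
  Row 1: .#..#.#  (4 black, running=7)
  Row 2: ..#.###  (3 black, running=10)
  Row 3: ...#.##  (4 black, running=14)
  Row 4: .#.##.#  (3 black, running=17)
  Row 5: ....###  (4 black, running=21)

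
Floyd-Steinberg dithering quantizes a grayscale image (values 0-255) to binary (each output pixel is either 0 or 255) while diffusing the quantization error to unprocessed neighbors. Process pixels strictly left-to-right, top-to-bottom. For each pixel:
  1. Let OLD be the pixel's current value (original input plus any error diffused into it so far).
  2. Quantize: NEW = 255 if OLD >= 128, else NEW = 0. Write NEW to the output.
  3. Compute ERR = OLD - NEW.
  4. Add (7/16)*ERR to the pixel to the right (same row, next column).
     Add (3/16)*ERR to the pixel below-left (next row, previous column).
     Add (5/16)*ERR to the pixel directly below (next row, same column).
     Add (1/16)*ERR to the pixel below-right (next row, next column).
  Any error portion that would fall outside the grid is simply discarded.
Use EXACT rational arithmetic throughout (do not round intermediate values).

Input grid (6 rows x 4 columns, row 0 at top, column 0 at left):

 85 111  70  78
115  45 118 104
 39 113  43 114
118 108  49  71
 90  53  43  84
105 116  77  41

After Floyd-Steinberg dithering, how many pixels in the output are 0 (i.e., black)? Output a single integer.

(0,0): OLD=85 → NEW=0, ERR=85
(0,1): OLD=2371/16 → NEW=255, ERR=-1709/16
(0,2): OLD=5957/256 → NEW=0, ERR=5957/256
(0,3): OLD=361187/4096 → NEW=0, ERR=361187/4096
(1,0): OLD=31113/256 → NEW=0, ERR=31113/256
(1,1): OLD=152511/2048 → NEW=0, ERR=152511/2048
(1,2): OLD=10991019/65536 → NEW=255, ERR=-5720661/65536
(1,3): OLD=99427229/1048576 → NEW=0, ERR=99427229/1048576
(2,0): OLD=2980005/32768 → NEW=0, ERR=2980005/32768
(2,1): OLD=175413863/1048576 → NEW=255, ERR=-91973017/1048576
(2,2): OLD=-459549/2097152 → NEW=0, ERR=-459549/2097152
(2,3): OLD=4633199543/33554432 → NEW=255, ERR=-3923180617/33554432
(3,0): OLD=2180593237/16777216 → NEW=255, ERR=-2097596843/16777216
(3,1): OLD=8464743371/268435456 → NEW=0, ERR=8464743371/268435456
(3,2): OLD=151711062581/4294967296 → NEW=0, ERR=151711062581/4294967296
(3,3): OLD=3429283535091/68719476736 → NEW=0, ERR=3429283535091/68719476736
(4,0): OLD=244133539313/4294967296 → NEW=0, ERR=244133539313/4294967296
(4,1): OLD=2973197453907/34359738368 → NEW=0, ERR=2973197453907/34359738368
(4,2): OLD=113495474263795/1099511627776 → NEW=0, ERR=113495474263795/1099511627776
(4,3): OLD=2585392662405525/17592186044416 → NEW=255, ERR=-1900614778920555/17592186044416
(5,0): OLD=76409294392481/549755813888 → NEW=255, ERR=-63778438148959/549755813888
(5,1): OLD=2026491648547463/17592186044416 → NEW=0, ERR=2026491648547463/17592186044416
(5,2): OLD=1273721420227971/8796093022208 → NEW=255, ERR=-969282300435069/8796093022208
(5,3): OLD=-9716624467336125/281474976710656 → NEW=0, ERR=-9716624467336125/281474976710656
Output grid:
  Row 0: .#..  (3 black, running=3)
  Row 1: ..#.  (3 black, running=6)
  Row 2: .#.#  (2 black, running=8)
  Row 3: #...  (3 black, running=11)
  Row 4: ...#  (3 black, running=14)
  Row 5: #.#.  (2 black, running=16)

Answer: 16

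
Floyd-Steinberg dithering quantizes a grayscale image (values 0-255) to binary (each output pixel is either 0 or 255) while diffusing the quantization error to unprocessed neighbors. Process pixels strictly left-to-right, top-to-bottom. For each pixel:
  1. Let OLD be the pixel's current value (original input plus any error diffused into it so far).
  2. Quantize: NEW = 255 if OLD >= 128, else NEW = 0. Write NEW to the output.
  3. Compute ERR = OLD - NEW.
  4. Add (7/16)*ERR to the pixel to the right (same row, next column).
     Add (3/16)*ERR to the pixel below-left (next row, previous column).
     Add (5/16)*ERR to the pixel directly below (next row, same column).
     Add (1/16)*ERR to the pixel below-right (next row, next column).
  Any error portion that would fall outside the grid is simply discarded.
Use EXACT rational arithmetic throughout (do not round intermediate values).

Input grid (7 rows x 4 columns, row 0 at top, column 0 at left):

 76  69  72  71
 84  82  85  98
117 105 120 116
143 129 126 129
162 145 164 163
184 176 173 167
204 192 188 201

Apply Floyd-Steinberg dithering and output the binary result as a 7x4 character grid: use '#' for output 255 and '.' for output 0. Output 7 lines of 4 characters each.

Answer: ....
.#.#
#.#.
.#.#
#.##
##.#
####

Derivation:
(0,0): OLD=76 → NEW=0, ERR=76
(0,1): OLD=409/4 → NEW=0, ERR=409/4
(0,2): OLD=7471/64 → NEW=0, ERR=7471/64
(0,3): OLD=125001/1024 → NEW=0, ERR=125001/1024
(1,0): OLD=8123/64 → NEW=0, ERR=8123/64
(1,1): OLD=100413/512 → NEW=255, ERR=-30147/512
(1,2): OLD=2047969/16384 → NEW=0, ERR=2047969/16384
(1,3): OLD=51938551/262144 → NEW=255, ERR=-14908169/262144
(2,0): OLD=1192943/8192 → NEW=255, ERR=-896017/8192
(2,1): OLD=18380757/262144 → NEW=0, ERR=18380757/262144
(2,2): OLD=91957441/524288 → NEW=255, ERR=-41735999/524288
(2,3): OLD=597379853/8388608 → NEW=0, ERR=597379853/8388608
(3,0): OLD=511565023/4194304 → NEW=0, ERR=511565023/4194304
(3,1): OLD=12248034497/67108864 → NEW=255, ERR=-4864725823/67108864
(3,2): OLD=93569939967/1073741824 → NEW=0, ERR=93569939967/1073741824
(3,3): OLD=3168040484473/17179869184 → NEW=255, ERR=-1212826157447/17179869184
(4,0): OLD=200277199859/1073741824 → NEW=255, ERR=-73526965261/1073741824
(4,1): OLD=999442337401/8589934592 → NEW=0, ERR=999442337401/8589934592
(4,2): OLD=61673916376761/274877906944 → NEW=255, ERR=-8419949893959/274877906944
(4,3): OLD=584869744088031/4398046511104 → NEW=255, ERR=-536632116243489/4398046511104
(5,0): OLD=25346015840611/137438953472 → NEW=255, ERR=-9700917294749/137438953472
(5,1): OLD=754071365023285/4398046511104 → NEW=255, ERR=-367430495308235/4398046511104
(5,2): OLD=244687544127511/2199023255552 → NEW=0, ERR=244687544127511/2199023255552
(5,3): OLD=12359326115934253/70368744177664 → NEW=255, ERR=-5584703649370067/70368744177664
(6,0): OLD=11700785559158911/70368744177664 → NEW=255, ERR=-6243244206145409/70368744177664
(6,1): OLD=161598767627436713/1125899906842624 → NEW=255, ERR=-125505708617432407/1125899906842624
(6,2): OLD=2772439090458342927/18014398509481984 → NEW=255, ERR=-1821232529459562993/18014398509481984
(6,3): OLD=40041737590576003945/288230376151711744 → NEW=255, ERR=-33457008328110490775/288230376151711744
Row 0: ....
Row 1: .#.#
Row 2: #.#.
Row 3: .#.#
Row 4: #.##
Row 5: ##.#
Row 6: ####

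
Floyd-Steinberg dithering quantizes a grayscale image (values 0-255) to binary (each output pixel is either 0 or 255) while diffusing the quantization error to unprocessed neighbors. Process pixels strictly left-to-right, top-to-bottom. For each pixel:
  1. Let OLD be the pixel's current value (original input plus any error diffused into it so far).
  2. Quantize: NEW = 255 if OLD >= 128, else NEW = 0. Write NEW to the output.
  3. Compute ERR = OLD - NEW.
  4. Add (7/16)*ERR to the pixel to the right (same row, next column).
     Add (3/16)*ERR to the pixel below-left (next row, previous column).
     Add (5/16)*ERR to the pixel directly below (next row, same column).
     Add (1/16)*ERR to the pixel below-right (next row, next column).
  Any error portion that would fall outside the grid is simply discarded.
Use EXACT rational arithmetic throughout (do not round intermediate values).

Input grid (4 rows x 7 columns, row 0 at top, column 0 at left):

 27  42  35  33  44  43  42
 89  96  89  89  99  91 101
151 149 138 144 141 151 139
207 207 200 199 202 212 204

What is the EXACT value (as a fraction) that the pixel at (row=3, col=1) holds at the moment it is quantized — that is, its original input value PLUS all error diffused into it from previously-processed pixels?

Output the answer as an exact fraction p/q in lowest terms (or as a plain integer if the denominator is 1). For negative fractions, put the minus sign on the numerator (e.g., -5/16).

Answer: 26761333087/134217728

Derivation:
(0,0): OLD=27 → NEW=0, ERR=27
(0,1): OLD=861/16 → NEW=0, ERR=861/16
(0,2): OLD=14987/256 → NEW=0, ERR=14987/256
(0,3): OLD=240077/4096 → NEW=0, ERR=240077/4096
(0,4): OLD=4564123/65536 → NEW=0, ERR=4564123/65536
(0,5): OLD=77037629/1048576 → NEW=0, ERR=77037629/1048576
(0,6): OLD=1243906475/16777216 → NEW=0, ERR=1243906475/16777216
(1,0): OLD=27527/256 → NEW=0, ERR=27527/256
(1,1): OLD=353329/2048 → NEW=255, ERR=-168911/2048
(1,2): OLD=5607557/65536 → NEW=0, ERR=5607557/65536
(1,3): OLD=42327841/262144 → NEW=255, ERR=-24518879/262144
(1,4): OLD=1632118211/16777216 → NEW=0, ERR=1632118211/16777216
(1,5): OLD=23457799603/134217728 → NEW=255, ERR=-10767721037/134217728
(1,6): OLD=201138876701/2147483648 → NEW=0, ERR=201138876701/2147483648
(2,0): OLD=5542315/32768 → NEW=255, ERR=-2813525/32768
(2,1): OLD=113692297/1048576 → NEW=0, ERR=113692297/1048576
(2,2): OLD=3178997467/16777216 → NEW=255, ERR=-1099192613/16777216
(2,3): OLD=14723102659/134217728 → NEW=0, ERR=14723102659/134217728
(2,4): OLD=213142406131/1073741824 → NEW=255, ERR=-60661758989/1073741824
(2,5): OLD=4289965945873/34359738368 → NEW=0, ERR=4289965945873/34359738368
(2,6): OLD=119780393302151/549755813888 → NEW=255, ERR=-20407339239289/549755813888
(3,0): OLD=3363796603/16777216 → NEW=255, ERR=-914393477/16777216
(3,1): OLD=26761333087/134217728 → NEW=255, ERR=-7464187553/134217728
Target (3,1): original=207, with diffused error = 26761333087/134217728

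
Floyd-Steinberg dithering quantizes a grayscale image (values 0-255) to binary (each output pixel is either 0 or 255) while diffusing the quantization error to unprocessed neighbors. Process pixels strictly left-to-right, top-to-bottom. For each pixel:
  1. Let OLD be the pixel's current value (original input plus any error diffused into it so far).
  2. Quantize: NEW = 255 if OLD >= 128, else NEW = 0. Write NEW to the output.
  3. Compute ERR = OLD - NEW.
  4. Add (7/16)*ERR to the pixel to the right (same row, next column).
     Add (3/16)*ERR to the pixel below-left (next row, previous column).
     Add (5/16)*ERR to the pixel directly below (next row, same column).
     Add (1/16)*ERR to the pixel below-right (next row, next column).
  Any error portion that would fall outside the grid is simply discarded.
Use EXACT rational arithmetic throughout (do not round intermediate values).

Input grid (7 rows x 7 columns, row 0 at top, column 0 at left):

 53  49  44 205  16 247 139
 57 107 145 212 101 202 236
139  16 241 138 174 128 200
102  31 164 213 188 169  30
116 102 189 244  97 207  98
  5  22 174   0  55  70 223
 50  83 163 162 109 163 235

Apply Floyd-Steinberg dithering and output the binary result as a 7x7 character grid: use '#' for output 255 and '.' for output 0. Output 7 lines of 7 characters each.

Answer: ...#.##
.###.##
#.#.#.#
..####.
#.##.#.
......#
..##.##

Derivation:
(0,0): OLD=53 → NEW=0, ERR=53
(0,1): OLD=1155/16 → NEW=0, ERR=1155/16
(0,2): OLD=19349/256 → NEW=0, ERR=19349/256
(0,3): OLD=975123/4096 → NEW=255, ERR=-69357/4096
(0,4): OLD=563077/65536 → NEW=0, ERR=563077/65536
(0,5): OLD=262939811/1048576 → NEW=255, ERR=-4447069/1048576
(0,6): OLD=2300903541/16777216 → NEW=255, ERR=-1977286539/16777216
(1,0): OLD=22297/256 → NEW=0, ERR=22297/256
(1,1): OLD=379183/2048 → NEW=255, ERR=-143057/2048
(1,2): OLD=9135451/65536 → NEW=255, ERR=-7576229/65536
(1,3): OLD=42589631/262144 → NEW=255, ERR=-24257089/262144
(1,4): OLD=1029249885/16777216 → NEW=0, ERR=1029249885/16777216
(1,5): OLD=27642616941/134217728 → NEW=255, ERR=-6582903699/134217728
(1,6): OLD=381065128643/2147483648 → NEW=255, ERR=-166543201597/2147483648
(2,0): OLD=5017461/32768 → NEW=255, ERR=-3338379/32768
(2,1): OLD=-69869865/1048576 → NEW=0, ERR=-69869865/1048576
(2,2): OLD=2583791429/16777216 → NEW=255, ERR=-1694398651/16777216
(2,3): OLD=9284634461/134217728 → NEW=0, ERR=9284634461/134217728
(2,4): OLD=223828125357/1073741824 → NEW=255, ERR=-49976039763/1073741824
(2,5): OLD=2803864038991/34359738368 → NEW=0, ERR=2803864038991/34359738368
(2,6): OLD=114569531575833/549755813888 → NEW=255, ERR=-25618200965607/549755813888
(3,0): OLD=967525797/16777216 → NEW=0, ERR=967525797/16777216
(3,1): OLD=1356072257/134217728 → NEW=0, ERR=1356072257/134217728
(3,2): OLD=156407219347/1073741824 → NEW=255, ERR=-117396945773/1073741824
(3,3): OLD=737637315317/4294967296 → NEW=255, ERR=-357579345163/4294967296
(3,4): OLD=86121941858725/549755813888 → NEW=255, ERR=-54065790682715/549755813888
(3,5): OLD=614972986918975/4398046511104 → NEW=255, ERR=-506528873412545/4398046511104
(3,6): OLD=-2100473230191327/70368744177664 → NEW=0, ERR=-2100473230191327/70368744177664
(4,0): OLD=291877351819/2147483648 → NEW=255, ERR=-255730978421/2147483648
(4,1): OLD=1242523872527/34359738368 → NEW=0, ERR=1242523872527/34359738368
(4,2): OLD=85583254822721/549755813888 → NEW=255, ERR=-54604477718719/549755813888
(4,3): OLD=656429982099739/4398046511104 → NEW=255, ERR=-465071878231781/4398046511104
(4,4): OLD=-239057229691103/35184372088832 → NEW=0, ERR=-239057229691103/35184372088832
(4,5): OLD=175970328729782625/1125899906842624 → NEW=255, ERR=-111134147515086495/1125899906842624
(4,6): OLD=689762771314711287/18014398509481984 → NEW=0, ERR=689762771314711287/18014398509481984
(5,0): OLD=-13982127586659/549755813888 → NEW=0, ERR=-13982127586659/549755813888
(5,1): OLD=-17119750223905/4398046511104 → NEW=0, ERR=-17119750223905/4398046511104
(5,2): OLD=4351985773792777/35184372088832 → NEW=0, ERR=4351985773792777/35184372088832
(5,3): OLD=3824583512103437/281474976710656 → NEW=0, ERR=3824583512103437/281474976710656
(5,4): OLD=607170256237233455/18014398509481984 → NEW=0, ERR=607170256237233455/18014398509481984
(5,5): OLD=8741238667707912895/144115188075855872 → NEW=0, ERR=8741238667707912895/144115188075855872
(5,6): OLD=588757001699266521681/2305843009213693952 → NEW=255, ERR=767034349774563921/2305843009213693952
(6,0): OLD=2907792854745125/70368744177664 → NEW=0, ERR=2907792854745125/70368744177664
(6,1): OLD=136756864544905577/1125899906842624 → NEW=0, ERR=136756864544905577/1125899906842624
(6,2): OLD=4631475078754668315/18014398509481984 → NEW=255, ERR=37803458836762395/18014398509481984
(6,3): OLD=26115769678600670661/144115188075855872 → NEW=255, ERR=-10633603280742576699/144115188075855872
(6,4): OLD=28671297256238080063/288230376151711744 → NEW=0, ERR=28671297256238080063/288230376151711744
(6,5): OLD=8398549203642968915947/36893488147419103232 → NEW=255, ERR=-1009290273948902408213/36893488147419103232
(6,6): OLD=133953603363568702109629/590295810358705651712 → NEW=255, ERR=-16571828277901239076931/590295810358705651712
Row 0: ...#.##
Row 1: .###.##
Row 2: #.#.#.#
Row 3: ..####.
Row 4: #.##.#.
Row 5: ......#
Row 6: ..##.##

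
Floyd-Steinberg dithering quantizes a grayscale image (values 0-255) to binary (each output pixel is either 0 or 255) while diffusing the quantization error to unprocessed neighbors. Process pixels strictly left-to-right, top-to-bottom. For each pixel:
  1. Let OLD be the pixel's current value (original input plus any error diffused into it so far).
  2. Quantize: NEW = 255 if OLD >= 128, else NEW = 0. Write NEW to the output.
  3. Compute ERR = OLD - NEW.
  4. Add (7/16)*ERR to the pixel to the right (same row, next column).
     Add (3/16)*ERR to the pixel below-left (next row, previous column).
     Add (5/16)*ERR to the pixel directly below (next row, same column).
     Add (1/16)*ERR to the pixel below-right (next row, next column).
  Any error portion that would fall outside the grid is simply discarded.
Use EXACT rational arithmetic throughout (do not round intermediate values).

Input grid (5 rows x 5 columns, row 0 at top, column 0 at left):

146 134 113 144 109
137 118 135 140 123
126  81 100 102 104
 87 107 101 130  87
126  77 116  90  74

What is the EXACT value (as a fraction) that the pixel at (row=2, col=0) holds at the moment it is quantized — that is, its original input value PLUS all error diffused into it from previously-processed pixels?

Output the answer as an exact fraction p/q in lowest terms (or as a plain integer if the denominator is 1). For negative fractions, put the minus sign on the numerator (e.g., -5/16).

(0,0): OLD=146 → NEW=255, ERR=-109
(0,1): OLD=1381/16 → NEW=0, ERR=1381/16
(0,2): OLD=38595/256 → NEW=255, ERR=-26685/256
(0,3): OLD=403029/4096 → NEW=0, ERR=403029/4096
(0,4): OLD=9964627/65536 → NEW=255, ERR=-6747053/65536
(1,0): OLD=30495/256 → NEW=0, ERR=30495/256
(1,1): OLD=349657/2048 → NEW=255, ERR=-172583/2048
(1,2): OLD=5859021/65536 → NEW=0, ERR=5859021/65536
(1,3): OLD=48245897/262144 → NEW=255, ERR=-18600823/262144
(1,4): OLD=276546427/4194304 → NEW=0, ERR=276546427/4194304
(2,0): OLD=4830819/32768 → NEW=255, ERR=-3525021/32768
Target (2,0): original=126, with diffused error = 4830819/32768

Answer: 4830819/32768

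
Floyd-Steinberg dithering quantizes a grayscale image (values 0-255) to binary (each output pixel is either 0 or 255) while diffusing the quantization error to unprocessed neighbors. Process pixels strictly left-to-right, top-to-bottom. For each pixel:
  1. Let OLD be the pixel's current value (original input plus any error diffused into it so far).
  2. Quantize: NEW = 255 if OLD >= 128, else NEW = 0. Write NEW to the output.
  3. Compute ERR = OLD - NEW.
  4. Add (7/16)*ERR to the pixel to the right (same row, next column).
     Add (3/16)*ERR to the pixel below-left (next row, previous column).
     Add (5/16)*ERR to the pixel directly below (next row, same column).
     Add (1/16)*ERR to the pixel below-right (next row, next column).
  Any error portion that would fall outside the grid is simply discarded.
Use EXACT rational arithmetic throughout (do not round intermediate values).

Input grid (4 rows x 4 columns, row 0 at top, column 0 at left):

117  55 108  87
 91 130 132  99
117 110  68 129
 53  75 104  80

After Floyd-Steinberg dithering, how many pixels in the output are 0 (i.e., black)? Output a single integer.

Answer: 11

Derivation:
(0,0): OLD=117 → NEW=0, ERR=117
(0,1): OLD=1699/16 → NEW=0, ERR=1699/16
(0,2): OLD=39541/256 → NEW=255, ERR=-25739/256
(0,3): OLD=176179/4096 → NEW=0, ERR=176179/4096
(1,0): OLD=37753/256 → NEW=255, ERR=-27527/256
(1,1): OLD=214223/2048 → NEW=0, ERR=214223/2048
(1,2): OLD=10554235/65536 → NEW=255, ERR=-6157445/65536
(1,3): OLD=68212045/1048576 → NEW=0, ERR=68212045/1048576
(2,0): OLD=3375445/32768 → NEW=0, ERR=3375445/32768
(2,1): OLD=171356023/1048576 → NEW=255, ERR=-96030857/1048576
(2,2): OLD=36294675/2097152 → NEW=0, ERR=36294675/2097152
(2,3): OLD=5067666663/33554432 → NEW=255, ERR=-3488713497/33554432
(3,0): OLD=1141171077/16777216 → NEW=0, ERR=1141171077/16777216
(3,1): OLD=23037688219/268435456 → NEW=0, ERR=23037688219/268435456
(3,2): OLD=522855984997/4294967296 → NEW=0, ERR=522855984997/4294967296
(3,3): OLD=6999104890179/68719476736 → NEW=0, ERR=6999104890179/68719476736
Output grid:
  Row 0: ..#.  (3 black, running=3)
  Row 1: #.#.  (2 black, running=5)
  Row 2: .#.#  (2 black, running=7)
  Row 3: ....  (4 black, running=11)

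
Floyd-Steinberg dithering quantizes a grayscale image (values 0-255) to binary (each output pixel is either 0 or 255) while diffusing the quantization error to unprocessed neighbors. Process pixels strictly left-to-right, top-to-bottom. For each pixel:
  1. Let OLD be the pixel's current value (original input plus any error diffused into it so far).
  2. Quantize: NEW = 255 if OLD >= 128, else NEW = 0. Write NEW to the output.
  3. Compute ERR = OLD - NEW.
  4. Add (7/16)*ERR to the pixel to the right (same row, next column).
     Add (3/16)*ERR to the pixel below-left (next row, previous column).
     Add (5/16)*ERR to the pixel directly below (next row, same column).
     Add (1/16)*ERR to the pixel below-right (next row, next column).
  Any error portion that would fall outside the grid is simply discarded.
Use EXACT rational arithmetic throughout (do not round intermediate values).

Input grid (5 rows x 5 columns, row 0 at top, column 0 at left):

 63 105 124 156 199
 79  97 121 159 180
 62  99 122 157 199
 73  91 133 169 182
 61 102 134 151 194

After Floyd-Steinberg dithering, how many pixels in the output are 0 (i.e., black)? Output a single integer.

Answer: 12

Derivation:
(0,0): OLD=63 → NEW=0, ERR=63
(0,1): OLD=2121/16 → NEW=255, ERR=-1959/16
(0,2): OLD=18031/256 → NEW=0, ERR=18031/256
(0,3): OLD=765193/4096 → NEW=255, ERR=-279287/4096
(0,4): OLD=11086655/65536 → NEW=255, ERR=-5625025/65536
(1,0): OLD=19387/256 → NEW=0, ERR=19387/256
(1,1): OLD=223261/2048 → NEW=0, ERR=223261/2048
(1,2): OLD=11158625/65536 → NEW=255, ERR=-5553055/65536
(1,3): OLD=23312525/262144 → NEW=0, ERR=23312525/262144
(1,4): OLD=787787527/4194304 → NEW=255, ERR=-281759993/4194304
(2,0): OLD=3476879/32768 → NEW=0, ERR=3476879/32768
(2,1): OLD=176510997/1048576 → NEW=255, ERR=-90875883/1048576
(2,2): OLD=1360504703/16777216 → NEW=0, ERR=1360504703/16777216
(2,3): OLD=54325205517/268435456 → NEW=255, ERR=-14125835763/268435456
(2,4): OLD=689526469403/4294967296 → NEW=255, ERR=-405690191077/4294967296
(3,0): OLD=1508409759/16777216 → NEW=0, ERR=1508409759/16777216
(3,1): OLD=16789050163/134217728 → NEW=0, ERR=16789050163/134217728
(3,2): OLD=849475995553/4294967296 → NEW=255, ERR=-245740664927/4294967296
(3,3): OLD=986819835449/8589934592 → NEW=0, ERR=986819835449/8589934592
(3,4): OLD=27412699724861/137438953472 → NEW=255, ERR=-7634233410499/137438953472
(4,0): OLD=241700043377/2147483648 → NEW=0, ERR=241700043377/2147483648
(4,1): OLD=12728366163953/68719476736 → NEW=255, ERR=-4795100403727/68719476736
(4,2): OLD=126389271835967/1099511627776 → NEW=0, ERR=126389271835967/1099511627776
(4,3): OLD=3926578478172657/17592186044416 → NEW=255, ERR=-559428963153423/17592186044416
(4,4): OLD=47825240380073495/281474976710656 → NEW=255, ERR=-23950878681143785/281474976710656
Output grid:
  Row 0: .#.##  (2 black, running=2)
  Row 1: ..#.#  (3 black, running=5)
  Row 2: .#.##  (2 black, running=7)
  Row 3: ..#.#  (3 black, running=10)
  Row 4: .#.##  (2 black, running=12)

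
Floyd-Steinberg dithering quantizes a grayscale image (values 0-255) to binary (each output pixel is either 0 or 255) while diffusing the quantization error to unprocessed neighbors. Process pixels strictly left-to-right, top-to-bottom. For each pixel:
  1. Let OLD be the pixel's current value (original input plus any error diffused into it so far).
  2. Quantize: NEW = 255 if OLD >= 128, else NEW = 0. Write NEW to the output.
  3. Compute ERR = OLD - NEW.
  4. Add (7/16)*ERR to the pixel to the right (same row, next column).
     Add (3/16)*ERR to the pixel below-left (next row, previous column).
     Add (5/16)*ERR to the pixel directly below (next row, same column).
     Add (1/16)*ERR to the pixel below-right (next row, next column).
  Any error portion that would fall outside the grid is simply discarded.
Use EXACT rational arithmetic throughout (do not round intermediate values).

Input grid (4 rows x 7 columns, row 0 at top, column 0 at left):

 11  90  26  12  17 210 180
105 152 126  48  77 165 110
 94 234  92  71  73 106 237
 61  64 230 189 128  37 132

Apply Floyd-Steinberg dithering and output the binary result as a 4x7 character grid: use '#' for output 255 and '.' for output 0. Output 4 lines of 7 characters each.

(0,0): OLD=11 → NEW=0, ERR=11
(0,1): OLD=1517/16 → NEW=0, ERR=1517/16
(0,2): OLD=17275/256 → NEW=0, ERR=17275/256
(0,3): OLD=170077/4096 → NEW=0, ERR=170077/4096
(0,4): OLD=2304651/65536 → NEW=0, ERR=2304651/65536
(0,5): OLD=236333517/1048576 → NEW=255, ERR=-31053363/1048576
(0,6): OLD=2802525339/16777216 → NEW=255, ERR=-1475664741/16777216
(1,0): OLD=32311/256 → NEW=0, ERR=32311/256
(1,1): OLD=512385/2048 → NEW=255, ERR=-9855/2048
(1,2): OLD=10400149/65536 → NEW=255, ERR=-6311531/65536
(1,3): OLD=7773361/262144 → NEW=0, ERR=7773361/262144
(1,4): OLD=1644251443/16777216 → NEW=0, ERR=1644251443/16777216
(1,5): OLD=24740168867/134217728 → NEW=255, ERR=-9485351773/134217728
(1,6): OLD=106824318765/2147483648 → NEW=0, ERR=106824318765/2147483648
(2,0): OLD=4343067/32768 → NEW=255, ERR=-4012773/32768
(2,1): OLD=176948185/1048576 → NEW=255, ERR=-90438695/1048576
(2,2): OLD=493745099/16777216 → NEW=0, ERR=493745099/16777216
(2,3): OLD=14159805491/134217728 → NEW=0, ERR=14159805491/134217728
(2,4): OLD=148589453987/1073741824 → NEW=255, ERR=-125214711133/1073741824
(2,5): OLD=1661235310305/34359738368 → NEW=0, ERR=1661235310305/34359738368
(2,6): OLD=148038470510903/549755813888 → NEW=255, ERR=7850737969463/549755813888
(3,0): OLD=110050411/16777216 → NEW=0, ERR=110050411/16777216
(3,1): OLD=5070910991/134217728 → NEW=0, ERR=5070910991/134217728
(3,2): OLD=290035341725/1073741824 → NEW=255, ERR=16231176605/1073741824
(3,3): OLD=895740321147/4294967296 → NEW=255, ERR=-199476339333/4294967296
(3,4): OLD=47772331530347/549755813888 → NEW=0, ERR=47772331530347/549755813888
(3,5): OLD=376101434583409/4398046511104 → NEW=0, ERR=376101434583409/4398046511104
(3,6): OLD=12448051912033071/70368744177664 → NEW=255, ERR=-5495977853271249/70368744177664
Row 0: .....##
Row 1: .##..#.
Row 2: ##..#.#
Row 3: ..##..#

Answer: .....##
.##..#.
##..#.#
..##..#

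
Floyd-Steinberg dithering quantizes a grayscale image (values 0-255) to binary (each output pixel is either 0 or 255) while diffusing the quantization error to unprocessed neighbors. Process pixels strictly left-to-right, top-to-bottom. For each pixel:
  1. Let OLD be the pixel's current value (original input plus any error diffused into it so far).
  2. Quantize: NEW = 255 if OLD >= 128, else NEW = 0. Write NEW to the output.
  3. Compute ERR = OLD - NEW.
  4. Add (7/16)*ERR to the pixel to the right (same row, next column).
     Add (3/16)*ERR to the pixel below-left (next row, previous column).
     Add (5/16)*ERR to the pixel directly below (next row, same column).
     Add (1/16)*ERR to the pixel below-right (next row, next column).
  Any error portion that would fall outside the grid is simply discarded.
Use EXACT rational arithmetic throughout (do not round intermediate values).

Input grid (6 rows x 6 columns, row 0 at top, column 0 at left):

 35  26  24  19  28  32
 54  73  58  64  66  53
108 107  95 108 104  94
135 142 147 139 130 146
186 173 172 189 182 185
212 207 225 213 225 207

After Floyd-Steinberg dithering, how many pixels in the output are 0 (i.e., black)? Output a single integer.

Answer: 18

Derivation:
(0,0): OLD=35 → NEW=0, ERR=35
(0,1): OLD=661/16 → NEW=0, ERR=661/16
(0,2): OLD=10771/256 → NEW=0, ERR=10771/256
(0,3): OLD=153221/4096 → NEW=0, ERR=153221/4096
(0,4): OLD=2907555/65536 → NEW=0, ERR=2907555/65536
(0,5): OLD=53907317/1048576 → NEW=0, ERR=53907317/1048576
(1,0): OLD=18607/256 → NEW=0, ERR=18607/256
(1,1): OLD=261705/2048 → NEW=0, ERR=261705/2048
(1,2): OLD=8955517/65536 → NEW=255, ERR=-7756163/65536
(1,3): OLD=9138361/262144 → NEW=0, ERR=9138361/262144
(1,4): OLD=1796721291/16777216 → NEW=0, ERR=1796721291/16777216
(1,5): OLD=31861047645/268435456 → NEW=0, ERR=31861047645/268435456
(2,0): OLD=5068339/32768 → NEW=255, ERR=-3287501/32768
(2,1): OLD=89540321/1048576 → NEW=0, ERR=89540321/1048576
(2,2): OLD=1843778019/16777216 → NEW=0, ERR=1843778019/16777216
(2,3): OLD=24113168523/134217728 → NEW=255, ERR=-10112352117/134217728
(2,4): OLD=553782197025/4294967296 → NEW=255, ERR=-541434463455/4294967296
(2,5): OLD=5678434031095/68719476736 → NEW=0, ERR=5678434031095/68719476736
(3,0): OLD=2007544963/16777216 → NEW=0, ERR=2007544963/16777216
(3,1): OLD=31591004359/134217728 → NEW=255, ERR=-2634516281/134217728
(3,2): OLD=176056853893/1073741824 → NEW=255, ERR=-97747311227/1073741824
(3,3): OLD=4044809995727/68719476736 → NEW=0, ERR=4044809995727/68719476736
(3,4): OLD=69896601156975/549755813888 → NEW=0, ERR=69896601156975/549755813888
(3,5): OLD=1931339539262753/8796093022208 → NEW=255, ERR=-311664181400287/8796093022208
(4,0): OLD=471830208205/2147483648 → NEW=255, ERR=-75778122035/2147483648
(4,1): OLD=4873508468841/34359738368 → NEW=255, ERR=-3888224814999/34359738368
(4,2): OLD=114187270626155/1099511627776 → NEW=0, ERR=114187270626155/1099511627776
(4,3): OLD=4767105216681271/17592186044416 → NEW=255, ERR=281097775355191/17592186044416
(4,4): OLD=63545072644446119/281474976710656 → NEW=255, ERR=-8231046416771161/281474976710656
(4,5): OLD=761469396914468913/4503599627370496 → NEW=255, ERR=-386948508065007567/4503599627370496
(5,0): OLD=98821308336459/549755813888 → NEW=255, ERR=-41366424204981/549755813888
(5,1): OLD=2744100015321083/17592186044416 → NEW=255, ERR=-1741907426004997/17592186044416
(5,2): OLD=29563010824370553/140737488355328 → NEW=255, ERR=-6325048706238087/140737488355328
(5,3): OLD=897742662800979907/4503599627370496 → NEW=255, ERR=-250675242178496573/4503599627370496
(5,4): OLD=1588857969529815363/9007199254740992 → NEW=255, ERR=-707977840429137597/9007199254740992
(5,5): OLD=20743120482711449503/144115188075855872 → NEW=255, ERR=-16006252476631797857/144115188075855872
Output grid:
  Row 0: ......  (6 black, running=6)
  Row 1: ..#...  (5 black, running=11)
  Row 2: #..##.  (3 black, running=14)
  Row 3: .##..#  (3 black, running=17)
  Row 4: ##.###  (1 black, running=18)
  Row 5: ######  (0 black, running=18)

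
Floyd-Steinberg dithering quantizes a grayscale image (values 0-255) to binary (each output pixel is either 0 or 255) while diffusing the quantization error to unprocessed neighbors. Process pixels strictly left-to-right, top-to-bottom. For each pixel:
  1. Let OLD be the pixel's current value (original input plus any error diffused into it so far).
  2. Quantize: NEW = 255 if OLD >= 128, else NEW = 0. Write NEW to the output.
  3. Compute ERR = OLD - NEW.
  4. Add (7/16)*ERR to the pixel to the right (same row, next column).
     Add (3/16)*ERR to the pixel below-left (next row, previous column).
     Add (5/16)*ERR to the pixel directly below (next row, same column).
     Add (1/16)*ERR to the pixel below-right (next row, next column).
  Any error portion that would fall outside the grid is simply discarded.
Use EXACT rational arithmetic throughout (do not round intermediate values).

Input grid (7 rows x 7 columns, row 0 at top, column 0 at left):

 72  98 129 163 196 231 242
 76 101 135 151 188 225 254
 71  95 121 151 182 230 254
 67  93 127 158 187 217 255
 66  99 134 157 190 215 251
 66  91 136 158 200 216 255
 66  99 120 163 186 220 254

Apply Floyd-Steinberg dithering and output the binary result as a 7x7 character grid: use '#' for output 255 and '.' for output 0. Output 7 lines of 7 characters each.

Answer: .#.####
..#.###
.#.#.##
.#.####
..#.###
.#.####
.#.#.##

Derivation:
(0,0): OLD=72 → NEW=0, ERR=72
(0,1): OLD=259/2 → NEW=255, ERR=-251/2
(0,2): OLD=2371/32 → NEW=0, ERR=2371/32
(0,3): OLD=100053/512 → NEW=255, ERR=-30507/512
(0,4): OLD=1392083/8192 → NEW=255, ERR=-696877/8192
(0,5): OLD=25399493/131072 → NEW=255, ERR=-8023867/131072
(0,6): OLD=451343715/2097152 → NEW=255, ERR=-83430045/2097152
(1,0): OLD=2399/32 → NEW=0, ERR=2399/32
(1,1): OLD=28921/256 → NEW=0, ERR=28921/256
(1,2): OLD=1544717/8192 → NEW=255, ERR=-544243/8192
(1,3): OLD=3014489/32768 → NEW=0, ERR=3014489/32768
(1,4): OLD=391038715/2097152 → NEW=255, ERR=-143735045/2097152
(1,5): OLD=2736500939/16777216 → NEW=255, ERR=-1541689141/16777216
(1,6): OLD=53026525061/268435456 → NEW=255, ERR=-15424516219/268435456
(2,0): OLD=473539/4096 → NEW=0, ERR=473539/4096
(2,1): OLD=22690161/131072 → NEW=255, ERR=-10733199/131072
(2,2): OLD=186064979/2097152 → NEW=0, ERR=186064979/2097152
(2,3): OLD=3381639611/16777216 → NEW=255, ERR=-896550469/16777216
(2,4): OLD=16874174427/134217728 → NEW=0, ERR=16874174427/134217728
(2,5): OLD=1036074154361/4294967296 → NEW=255, ERR=-59142506119/4294967296
(2,6): OLD=15412115830495/68719476736 → NEW=255, ERR=-2111350737185/68719476736
(3,0): OLD=184075827/2097152 → NEW=0, ERR=184075827/2097152
(3,1): OLD=2175541975/16777216 → NEW=255, ERR=-2102648105/16777216
(3,2): OLD=11375932229/134217728 → NEW=0, ERR=11375932229/134217728
(3,3): OLD=111400651291/536870912 → NEW=255, ERR=-25501431269/536870912
(3,4): OLD=13715385468467/68719476736 → NEW=255, ERR=-3808081099213/68719476736
(3,5): OLD=104755790069225/549755813888 → NEW=255, ERR=-35431942472215/549755813888
(3,6): OLD=1902955853086903/8796093022208 → NEW=255, ERR=-340047867576137/8796093022208
(4,0): OLD=18771828861/268435456 → NEW=0, ERR=18771828861/268435456
(4,1): OLD=480210015161/4294967296 → NEW=0, ERR=480210015161/4294967296
(4,2): OLD=13239716880055/68719476736 → NEW=255, ERR=-4283749687625/68719476736
(4,3): OLD=60358197869453/549755813888 → NEW=0, ERR=60358197869453/549755813888
(4,4): OLD=904516261150535/4398046511104 → NEW=255, ERR=-216985599180985/4398046511104
(4,5): OLD=22878628226656855/140737488355328 → NEW=255, ERR=-13009431303951785/140737488355328
(4,6): OLD=437861327428356753/2251799813685248 → NEW=255, ERR=-136347625061381487/2251799813685248
(5,0): OLD=7477861818939/68719476736 → NEW=0, ERR=7477861818939/68719476736
(5,1): OLD=91385865599305/549755813888 → NEW=255, ERR=-48801866942135/549755813888
(5,2): OLD=462923535234655/4398046511104 → NEW=0, ERR=462923535234655/4398046511104
(5,3): OLD=7923968731970331/35184372088832 → NEW=255, ERR=-1048046150681829/35184372088832
(5,4): OLD=362720379391725401/2251799813685248 → NEW=255, ERR=-211488573098012839/2251799813685248
(5,5): OLD=2370453069064587817/18014398509481984 → NEW=255, ERR=-2223218550853318103/18014398509481984
(5,6): OLD=50817103853352180039/288230376151711744 → NEW=255, ERR=-22681642065334314681/288230376151711744
(6,0): OLD=733251011396883/8796093022208 → NEW=0, ERR=733251011396883/8796093022208
(6,1): OLD=18896326595816975/140737488355328 → NEW=255, ERR=-16991732934791665/140737488355328
(6,2): OLD=200271780990864397/2251799813685248 → NEW=0, ERR=200271780990864397/2251799813685248
(6,3): OLD=3270886371777548563/18014398509481984 → NEW=255, ERR=-1322785248140357357/18014398509481984
(6,4): OLD=3585694377700789821/36028797018963968 → NEW=0, ERR=3585694377700789821/36028797018963968
(6,5): OLD=942396861584455533181/4611686018427387904 → NEW=255, ERR=-233583073114528382339/4611686018427387904
(6,6): OLD=14723135152842011156635/73786976294838206464 → NEW=255, ERR=-4092543802341731491685/73786976294838206464
Row 0: .#.####
Row 1: ..#.###
Row 2: .#.#.##
Row 3: .#.####
Row 4: ..#.###
Row 5: .#.####
Row 6: .#.#.##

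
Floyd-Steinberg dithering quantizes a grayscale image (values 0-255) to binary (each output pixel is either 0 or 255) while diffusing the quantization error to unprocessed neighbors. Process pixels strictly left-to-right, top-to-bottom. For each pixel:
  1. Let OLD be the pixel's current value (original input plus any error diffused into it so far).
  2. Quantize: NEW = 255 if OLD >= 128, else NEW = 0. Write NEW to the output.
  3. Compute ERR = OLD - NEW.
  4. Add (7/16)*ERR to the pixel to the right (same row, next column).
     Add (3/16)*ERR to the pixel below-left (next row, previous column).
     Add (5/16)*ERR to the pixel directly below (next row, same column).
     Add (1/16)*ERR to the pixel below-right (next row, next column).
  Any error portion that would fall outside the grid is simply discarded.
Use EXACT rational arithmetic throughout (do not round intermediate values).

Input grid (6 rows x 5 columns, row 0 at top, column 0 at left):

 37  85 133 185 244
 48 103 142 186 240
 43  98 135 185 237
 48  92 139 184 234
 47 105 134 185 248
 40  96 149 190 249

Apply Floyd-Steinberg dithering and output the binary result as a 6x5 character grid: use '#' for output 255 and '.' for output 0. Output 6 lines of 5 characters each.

Answer: ..###
.#.##
..#.#
.#.##
..###
.#.##

Derivation:
(0,0): OLD=37 → NEW=0, ERR=37
(0,1): OLD=1619/16 → NEW=0, ERR=1619/16
(0,2): OLD=45381/256 → NEW=255, ERR=-19899/256
(0,3): OLD=618467/4096 → NEW=255, ERR=-426013/4096
(0,4): OLD=13008693/65536 → NEW=255, ERR=-3702987/65536
(1,0): OLD=20105/256 → NEW=0, ERR=20105/256
(1,1): OLD=320959/2048 → NEW=255, ERR=-201281/2048
(1,2): OLD=4032683/65536 → NEW=0, ERR=4032683/65536
(1,3): OLD=43244943/262144 → NEW=255, ERR=-23601777/262144
(1,4): OLD=740095949/4194304 → NEW=255, ERR=-329451571/4194304
(2,0): OLD=1609381/32768 → NEW=0, ERR=1609381/32768
(2,1): OLD=110331751/1048576 → NEW=0, ERR=110331751/1048576
(2,2): OLD=2973583861/16777216 → NEW=255, ERR=-1304606219/16777216
(2,3): OLD=30054695183/268435456 → NEW=0, ERR=30054695183/268435456
(2,4): OLD=1098697393065/4294967296 → NEW=255, ERR=3480732585/4294967296
(3,0): OLD=1393802581/16777216 → NEW=0, ERR=1393802581/16777216
(3,1): OLD=20094702257/134217728 → NEW=255, ERR=-14130818383/134217728
(3,2): OLD=413209513067/4294967296 → NEW=0, ERR=413209513067/4294967296
(3,3): OLD=2202211116403/8589934592 → NEW=255, ERR=11777795443/8589934592
(3,4): OLD=33239717252255/137438953472 → NEW=255, ERR=-1807215883105/137438953472
(4,0): OLD=114291379547/2147483648 → NEW=0, ERR=114291379547/2147483648
(4,1): OLD=8151135429595/68719476736 → NEW=0, ERR=8151135429595/68719476736
(4,2): OLD=230496955253045/1099511627776 → NEW=255, ERR=-49878509829835/1099511627776
(4,3): OLD=2975351092642267/17592186044416 → NEW=255, ERR=-1510656348683813/17592186044416
(4,4): OLD=58098702543336061/281474976710656 → NEW=255, ERR=-13677416517881219/281474976710656
(5,0): OLD=86720492127345/1099511627776 → NEW=0, ERR=86720492127345/1099511627776
(5,1): OLD=1428432898180755/8796093022208 → NEW=255, ERR=-814570822482285/8796093022208
(5,2): OLD=24100220852673835/281474976710656 → NEW=0, ERR=24100220852673835/281474976710656
(5,3): OLD=212432954801081157/1125899906842624 → NEW=255, ERR=-74671521443787963/1125899906842624
(5,4): OLD=3592654242081109863/18014398509481984 → NEW=255, ERR=-1001017377836796057/18014398509481984
Row 0: ..###
Row 1: .#.##
Row 2: ..#.#
Row 3: .#.##
Row 4: ..###
Row 5: .#.##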